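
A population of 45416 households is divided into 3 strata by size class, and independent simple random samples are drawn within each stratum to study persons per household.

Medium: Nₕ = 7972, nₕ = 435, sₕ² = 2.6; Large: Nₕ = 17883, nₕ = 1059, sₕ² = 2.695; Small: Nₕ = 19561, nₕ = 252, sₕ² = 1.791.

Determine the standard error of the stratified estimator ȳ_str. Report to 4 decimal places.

Var(ȳ_str) = Σₕ Wₕ²(1 − fₕ)sₕ²/nₕ with Wₕ = Nₕ/N, N = 45416.
Medium: Wₕ = 0.17553285; term = 0.17553285²·(1 − 0.05456598)·2.6/435 = 1.7411337 × 10^-4.
Large: Wₕ = 0.39375991; term = 0.39375991²·(1 − 0.05921825)·2.695/1059 = 3.7120574 × 10^-4.
Small: Wₕ = 0.43070724; term = 0.43070724²·(1 − 0.01288278)·1.791/252 = 0.0013014519.
Sum = 0.001846771.
SE = √(0.001846771) = 0.0430.

0.0430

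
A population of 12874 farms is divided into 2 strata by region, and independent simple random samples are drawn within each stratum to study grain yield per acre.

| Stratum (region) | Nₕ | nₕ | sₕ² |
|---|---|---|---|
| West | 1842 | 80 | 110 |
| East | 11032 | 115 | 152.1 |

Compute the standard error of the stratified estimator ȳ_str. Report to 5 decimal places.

0.99399

Var(ȳ_str) = Σₕ Wₕ²(1 − fₕ)sₕ²/nₕ with Wₕ = Nₕ/N, N = 12874.
West: Wₕ = 0.14307907; term = 0.14307907²·(1 − 0.04343105)·110/80 = 0.026925961.
East: Wₕ = 0.85692093; term = 0.85692093²·(1 − 0.01042422)·152.1/115 = 0.96108528.
Sum = 0.98801124.
SE = √(0.98801124) = 0.99399.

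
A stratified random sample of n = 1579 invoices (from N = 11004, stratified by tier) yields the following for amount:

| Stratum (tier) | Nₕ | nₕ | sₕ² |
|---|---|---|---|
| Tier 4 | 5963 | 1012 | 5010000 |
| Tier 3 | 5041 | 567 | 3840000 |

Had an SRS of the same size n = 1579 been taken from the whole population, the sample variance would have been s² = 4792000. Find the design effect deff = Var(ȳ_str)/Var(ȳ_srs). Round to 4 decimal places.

Var(ȳ_str) = Σ Wₕ²(1−fₕ)sₕ²/nₕ with Wₕ = Nₕ/11004:
  Tier 4: (5963/11004)²·(1−1012/5963)·5010000/1012 = 1207.0181
  Tier 3: (5041/11004)²·(1−567/5041)·3840000/567 = 1261.4199
  → Var(ȳ_str) = 2468.438.
Var(ȳ_srs) = (1 − 1579/11004)·4792000/1579 = 2599.3542.
deff = 2468.438 / 2599.3542 = 0.9496.

0.9496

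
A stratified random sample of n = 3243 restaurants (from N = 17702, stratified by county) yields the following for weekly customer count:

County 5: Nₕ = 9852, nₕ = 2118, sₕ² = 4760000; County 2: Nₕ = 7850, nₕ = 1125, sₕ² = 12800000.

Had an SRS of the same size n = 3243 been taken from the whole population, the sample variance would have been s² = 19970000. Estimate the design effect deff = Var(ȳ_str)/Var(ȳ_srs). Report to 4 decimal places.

0.4897

Var(ȳ_str) = Σ Wₕ²(1−fₕ)sₕ²/nₕ with Wₕ = Nₕ/17702:
  County 5: (9852/17702)²·(1−2118/9852)·4760000/2118 = 546.4682
  County 2: (7850/17702)²·(1−1125/7850)·12800000/1125 = 1916.7908
  → Var(ȳ_str) = 2463.259.
Var(ȳ_srs) = (1 − 3243/17702)·19970000/3243 = 5029.7574.
deff = 2463.259 / 5029.7574 = 0.4897.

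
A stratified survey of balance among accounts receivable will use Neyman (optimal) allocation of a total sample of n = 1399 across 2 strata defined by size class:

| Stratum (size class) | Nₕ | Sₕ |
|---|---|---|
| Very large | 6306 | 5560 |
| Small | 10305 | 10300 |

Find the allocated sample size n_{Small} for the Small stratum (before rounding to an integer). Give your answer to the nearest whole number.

1052

Neyman allocation: nₕ = n·NₕSₕ / Σⱼ NⱼSⱼ.
Σ NⱼSⱼ = 6306·5560 + 10305·10300 = 1.4120286 × 10^8.
n_{Small} = 1399·10305·10300 / (1.4120286 × 10^8) = 1052.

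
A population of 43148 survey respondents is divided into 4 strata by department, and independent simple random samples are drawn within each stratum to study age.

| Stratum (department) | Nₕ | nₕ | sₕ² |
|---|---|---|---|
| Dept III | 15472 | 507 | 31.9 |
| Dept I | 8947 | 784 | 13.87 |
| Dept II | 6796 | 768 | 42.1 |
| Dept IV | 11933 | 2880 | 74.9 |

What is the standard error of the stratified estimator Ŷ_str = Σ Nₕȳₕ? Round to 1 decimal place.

4573.3

Var(Ŷ_str) = Σₕ Nₕ²(1 − fₕ)sₕ²/nₕ.
Dept III: 15472²·(1 − 507/15472)·31.9/507 = 1.45682 × 10^7.
Dept I: 8947²·(1 − 784/8947)·13.87/784 = 1.2920747 × 10^6.
Dept II: 6796²·(1 − 768/6796)·42.1/768 = 2.245678 × 10^6.
Dept IV: 11933²·(1 − 2880/11933)·74.9/2880 = 2.8095159 × 10^6.
Sum = 2.0915469 × 10^7.
SE = √(2.0915469 × 10^7) = 4573.3.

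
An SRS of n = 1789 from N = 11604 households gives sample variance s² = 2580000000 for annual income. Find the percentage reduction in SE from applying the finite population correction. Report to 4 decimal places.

8.0310

f = n/N = 1789/11604 = 0.15417098.
SE_no-fpc = √(s²/n) = 1200.894; SE_fpc = √((1−f)s²/n) = 1104.4498.
Ratio = √(1−f) = 0.91968963. Reduction = 100·(1 − 0.91968963) = 8.0310%.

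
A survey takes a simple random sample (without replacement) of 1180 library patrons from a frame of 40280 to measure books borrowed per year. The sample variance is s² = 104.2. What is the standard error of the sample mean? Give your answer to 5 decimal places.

Under SRS without replacement, Var(ȳ) = (1 − f)·s²/n with f = n/N = 1180/40280 = 0.02929494.
Var(ȳ) = (1 − 0.02929494)·104.2/1180 = 0.97070506·0.088305085 = 0.085718193.
SE(ȳ) = √(0.085718193) = 0.29278.

0.29278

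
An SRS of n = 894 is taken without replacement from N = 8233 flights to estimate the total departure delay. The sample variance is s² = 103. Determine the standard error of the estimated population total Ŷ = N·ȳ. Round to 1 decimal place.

Var(Ŷ) = N²·Var(ȳ) = N²·(1 − n/N)·s²/n.
f = 894/8233 = 0.10858739; Var(ȳ) = 0.89141261·103/894 = 0.1027019.
Var(Ŷ) = 8233² · 0.1027019 = 6.9613699 × 10^6.
SE(Ŷ) = √(6.9613699 × 10^6) = 2638.4.

2638.4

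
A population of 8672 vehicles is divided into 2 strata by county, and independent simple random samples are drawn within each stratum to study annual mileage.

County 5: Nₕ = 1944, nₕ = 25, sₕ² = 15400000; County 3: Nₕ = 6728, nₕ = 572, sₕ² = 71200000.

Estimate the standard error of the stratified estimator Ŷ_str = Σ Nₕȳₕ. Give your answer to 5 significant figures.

Var(Ŷ_str) = Σₕ Nₕ²(1 − fₕ)sₕ²/nₕ.
County 5: 1944²·(1 − 25/1944)·15400000/25 = 2.2980102 × 10^12.
County 3: 6728²·(1 − 572/6728)·71200000/572 = 5.1554735 × 10^12.
Sum = 7.4534837 × 10^12.
SE = √(7.4534837 × 10^12) = 2.7301 × 10^6.

2.7301 × 10^6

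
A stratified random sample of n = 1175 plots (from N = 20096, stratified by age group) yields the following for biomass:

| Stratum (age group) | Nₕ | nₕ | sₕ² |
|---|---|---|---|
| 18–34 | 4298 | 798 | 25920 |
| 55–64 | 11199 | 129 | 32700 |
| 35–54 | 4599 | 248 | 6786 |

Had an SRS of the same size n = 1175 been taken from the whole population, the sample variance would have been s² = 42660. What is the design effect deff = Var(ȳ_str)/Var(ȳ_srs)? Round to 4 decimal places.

Var(ȳ_str) = Σ Wₕ²(1−fₕ)sₕ²/nₕ with Wₕ = Nₕ/20096:
  18–34: (4298/20096)²·(1−798/4298)·25920/798 = 1.209894
  55–64: (11199/20096)²·(1−129/11199)·32700/129 = 77.81542
  35–54: (4599/20096)²·(1−248/4599)·6786/248 = 1.3557994
  → Var(ȳ_str) = 80.381113.
Var(ȳ_srs) = (1 − 1175/20096)·42660/1175 = 34.183572.
deff = 80.381113 / 34.183572 = 2.3515.

2.3515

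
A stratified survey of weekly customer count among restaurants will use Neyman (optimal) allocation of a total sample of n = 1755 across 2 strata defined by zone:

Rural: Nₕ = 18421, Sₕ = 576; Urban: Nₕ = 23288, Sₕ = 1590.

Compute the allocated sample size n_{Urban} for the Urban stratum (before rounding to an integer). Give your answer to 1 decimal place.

1364.1

Neyman allocation: nₕ = n·NₕSₕ / Σⱼ NⱼSⱼ.
Σ NⱼSⱼ = 18421·576 + 23288·1590 = 4.7638416 × 10^7.
n_{Urban} = 1755·23288·1590 / (4.7638416 × 10^7) = 1364.1.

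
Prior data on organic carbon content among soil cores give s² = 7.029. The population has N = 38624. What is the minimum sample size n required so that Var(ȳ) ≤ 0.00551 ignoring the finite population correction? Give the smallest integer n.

Without fpc, n₀ = s²/D = 7.029/0.00551 = 1275.6806.
Rounding up, n = 1276.

1276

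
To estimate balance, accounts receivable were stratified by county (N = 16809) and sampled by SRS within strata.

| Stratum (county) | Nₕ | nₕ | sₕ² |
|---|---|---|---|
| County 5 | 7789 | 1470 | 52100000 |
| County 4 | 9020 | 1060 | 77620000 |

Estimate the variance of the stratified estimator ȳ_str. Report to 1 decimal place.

Var(ȳ_str) = Σₕ Wₕ²(1 − fₕ)sₕ²/nₕ with Wₕ = Nₕ/N, N = 16809.
County 5: Wₕ = 0.46338271; term = 0.46338271²·(1 − 0.18872769)·52100000/1470 = 6174.001.
County 4: Wₕ = 0.53661729; term = 0.53661729²·(1 − 0.11751663)·77620000/1060 = 18608.168.
Sum = 24782.169.

24782.2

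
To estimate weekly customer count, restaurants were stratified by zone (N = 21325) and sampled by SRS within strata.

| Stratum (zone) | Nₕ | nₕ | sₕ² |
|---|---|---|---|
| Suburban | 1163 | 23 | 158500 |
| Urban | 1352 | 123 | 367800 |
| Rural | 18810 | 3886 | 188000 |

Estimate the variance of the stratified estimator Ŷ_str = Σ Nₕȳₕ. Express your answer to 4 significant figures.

2.769 × 10^10

Var(Ŷ_str) = Σₕ Nₕ²(1 − fₕ)sₕ²/nₕ.
Suburban: 1163²·(1 − 23/1163)·158500/23 = 9.1366291 × 10^9.
Urban: 1352²·(1 − 123/1352)·367800/123 = 4.9686132 × 10^9.
Rural: 18810²·(1 − 3886/18810)·188000/3886 = 1.3580917 × 10^10.
Sum = 2.7686159 × 10^10.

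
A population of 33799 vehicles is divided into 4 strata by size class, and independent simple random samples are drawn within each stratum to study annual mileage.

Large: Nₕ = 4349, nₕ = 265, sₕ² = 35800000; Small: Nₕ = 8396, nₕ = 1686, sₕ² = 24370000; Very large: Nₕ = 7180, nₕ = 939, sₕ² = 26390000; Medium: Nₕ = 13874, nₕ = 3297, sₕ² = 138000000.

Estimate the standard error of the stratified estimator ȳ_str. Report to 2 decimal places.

Var(ȳ_str) = Σₕ Wₕ²(1 − fₕ)sₕ²/nₕ with Wₕ = Nₕ/N, N = 33799.
Large: Wₕ = 0.12867245; term = 0.12867245²·(1 − 0.06093355)·35800000/265 = 2100.4125.
Small: Wₕ = 0.24840972; term = 0.24840972²·(1 − 0.20080991)·24370000/1686 = 712.82875.
Very large: Wₕ = 0.21243232; term = 0.21243232²·(1 − 0.13077994)·26390000/939 = 1102.414.
Medium: Wₕ = 0.41048552; term = 0.41048552²·(1 − 0.23763875)·138000000/3297 = 5376.7102.
Sum = 9292.3655.
SE = √(9292.3655) = 96.40.

96.40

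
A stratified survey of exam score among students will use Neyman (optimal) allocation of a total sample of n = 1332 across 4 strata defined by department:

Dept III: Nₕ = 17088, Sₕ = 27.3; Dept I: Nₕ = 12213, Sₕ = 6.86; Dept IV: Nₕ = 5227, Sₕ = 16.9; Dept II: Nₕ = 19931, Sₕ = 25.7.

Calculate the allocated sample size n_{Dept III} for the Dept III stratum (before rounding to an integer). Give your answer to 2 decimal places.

Neyman allocation: nₕ = n·NₕSₕ / Σⱼ NⱼSⱼ.
Σ NⱼSⱼ = 17088·27.3 + 12213·6.86 + 5227·16.9 + 19931·25.7 = 1.1508466 × 10^6.
n_{Dept III} = 1332·17088·27.3 / (1.1508466 × 10^6) = 539.93.

539.93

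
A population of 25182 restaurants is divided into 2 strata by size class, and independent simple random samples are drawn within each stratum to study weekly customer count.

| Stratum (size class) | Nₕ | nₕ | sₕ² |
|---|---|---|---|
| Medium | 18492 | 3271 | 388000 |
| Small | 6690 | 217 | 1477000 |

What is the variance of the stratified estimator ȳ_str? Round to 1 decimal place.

Var(ȳ_str) = Σₕ Wₕ²(1 − fₕ)sₕ²/nₕ with Wₕ = Nₕ/N, N = 25182.
Medium: Wₕ = 0.73433405; term = 0.73433405²·(1 − 0.17688730)·388000/3271 = 52.649932.
Small: Wₕ = 0.26566595; term = 0.26566595²·(1 − 0.03243647)·1477000/217 = 464.80634.
Sum = 517.45627.

517.5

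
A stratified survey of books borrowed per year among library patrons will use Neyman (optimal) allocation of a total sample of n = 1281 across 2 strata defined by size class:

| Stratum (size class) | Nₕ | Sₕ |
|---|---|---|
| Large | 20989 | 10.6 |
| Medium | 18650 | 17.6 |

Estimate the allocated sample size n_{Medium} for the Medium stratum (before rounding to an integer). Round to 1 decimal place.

763.5

Neyman allocation: nₕ = n·NₕSₕ / Σⱼ NⱼSⱼ.
Σ NⱼSⱼ = 20989·10.6 + 18650·17.6 = 550723.4.
n_{Medium} = 1281·18650·17.6 / 550723.4 = 763.5.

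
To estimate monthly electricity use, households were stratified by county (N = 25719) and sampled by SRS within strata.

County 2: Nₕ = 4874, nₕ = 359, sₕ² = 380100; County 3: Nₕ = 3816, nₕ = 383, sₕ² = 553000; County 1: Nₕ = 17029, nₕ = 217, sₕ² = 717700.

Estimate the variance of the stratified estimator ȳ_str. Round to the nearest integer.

Var(ȳ_str) = Σₕ Wₕ²(1 − fₕ)sₕ²/nₕ with Wₕ = Nₕ/N, N = 25719.
County 2: Wₕ = 0.18950970; term = 0.18950970²·(1 − 0.07365613)·380100/359 = 35.22399.
County 3: Wₕ = 0.14837280; term = 0.14837280²·(1 − 0.10036688)·553000/383 = 28.595676.
County 1: Wₕ = 0.66211750; term = 0.66211750²·(1 − 0.01274297)·717700/217 = 1431.4744.
Sum = 1495.2941.

1495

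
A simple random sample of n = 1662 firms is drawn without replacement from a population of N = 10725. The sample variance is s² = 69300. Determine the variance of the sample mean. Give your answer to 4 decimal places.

Under SRS without replacement, Var(ȳ) = (1 − f)·s²/n with f = n/N = 1662/10725 = 0.15496503.
Var(ȳ) = (1 − 0.15496503)·69300/1662 = 0.84503497·41.696751 = 35.235212.

35.2352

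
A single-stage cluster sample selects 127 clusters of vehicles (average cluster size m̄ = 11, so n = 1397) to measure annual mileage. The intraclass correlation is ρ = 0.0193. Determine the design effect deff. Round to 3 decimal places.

deff = 1 + (11 − 1)·0.0193 = 1 + 0.193 = 1.193.

1.193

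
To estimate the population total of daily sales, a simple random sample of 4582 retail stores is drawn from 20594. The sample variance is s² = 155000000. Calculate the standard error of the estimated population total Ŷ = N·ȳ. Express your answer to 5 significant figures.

Var(Ŷ) = N²·Var(ȳ) = N²·(1 − n/N)·s²/n.
f = 4582/20594 = 0.22249199; Var(ȳ) = 0.77750801·155000000/4582 = 26301.559.
Var(Ŷ) = 20594² · 26301.559 = 1.1154829 × 10^13.
SE(Ŷ) = √(1.1154829 × 10^13) = 3.3399 × 10^6.

3.3399 × 10^6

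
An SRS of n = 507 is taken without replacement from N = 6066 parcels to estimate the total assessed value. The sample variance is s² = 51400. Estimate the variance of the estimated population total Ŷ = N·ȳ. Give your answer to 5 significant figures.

Var(Ŷ) = N²·Var(ȳ) = N²·(1 − n/N)·s²/n.
f = 507/6066 = 0.08358061; Var(ȳ) = 0.91641939·51400/507 = 92.907212.
Var(Ŷ) = 6066² · 92.907212 = 3.4186468 × 10^9.

3.4186 × 10^9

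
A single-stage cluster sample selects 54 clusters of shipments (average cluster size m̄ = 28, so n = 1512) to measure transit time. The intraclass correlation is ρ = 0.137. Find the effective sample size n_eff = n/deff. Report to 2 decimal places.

deff = 1 + (28 − 1)·0.137 = 1 + 3.699 = 4.699.
n_eff = 1512 / 4.699 = 321.77.

321.77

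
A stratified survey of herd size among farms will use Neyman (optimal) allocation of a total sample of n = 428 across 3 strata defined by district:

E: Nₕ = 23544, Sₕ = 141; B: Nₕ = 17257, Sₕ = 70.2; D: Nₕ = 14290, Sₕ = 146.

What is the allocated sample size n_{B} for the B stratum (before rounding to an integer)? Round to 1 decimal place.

78.4

Neyman allocation: nₕ = n·NₕSₕ / Σⱼ NⱼSⱼ.
Σ NⱼSⱼ = 23544·141 + 17257·70.2 + 14290·146 = 6.6174854 × 10^6.
n_{B} = 428·17257·70.2 / (6.6174854 × 10^6) = 78.4.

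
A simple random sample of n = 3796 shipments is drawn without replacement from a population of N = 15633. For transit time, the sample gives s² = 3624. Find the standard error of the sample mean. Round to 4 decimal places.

Under SRS without replacement, Var(ȳ) = (1 − f)·s²/n with f = n/N = 3796/15633 = 0.24281968.
Var(ȳ) = (1 − 0.24281968)·3624/3796 = 0.75718032·0.95468915 = 0.72287184.
SE(ȳ) = √(0.72287184) = 0.8502.

0.8502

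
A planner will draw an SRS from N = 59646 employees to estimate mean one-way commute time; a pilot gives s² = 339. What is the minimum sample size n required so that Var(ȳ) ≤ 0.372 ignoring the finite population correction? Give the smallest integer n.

912

Without fpc, n₀ = s²/D = 339/0.372 = 911.2903.
Rounding up, n = 912.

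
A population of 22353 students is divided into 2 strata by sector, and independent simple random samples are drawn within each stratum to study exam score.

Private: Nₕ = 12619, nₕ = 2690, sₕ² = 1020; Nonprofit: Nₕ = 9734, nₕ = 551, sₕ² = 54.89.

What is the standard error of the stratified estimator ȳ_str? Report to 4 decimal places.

Var(ȳ_str) = Σₕ Wₕ²(1 − fₕ)sₕ²/nₕ with Wₕ = Nₕ/N, N = 22353.
Private: Wₕ = 0.56453272; term = 0.56453272²·(1 − 0.21317062)·1020/2690 = 0.095083839.
Nonprofit: Wₕ = 0.43546728; term = 0.43546728²·(1 − 0.05660571)·54.89/551 = 0.017821568.
Sum = 0.11290541.
SE = √(0.11290541) = 0.3360.

0.3360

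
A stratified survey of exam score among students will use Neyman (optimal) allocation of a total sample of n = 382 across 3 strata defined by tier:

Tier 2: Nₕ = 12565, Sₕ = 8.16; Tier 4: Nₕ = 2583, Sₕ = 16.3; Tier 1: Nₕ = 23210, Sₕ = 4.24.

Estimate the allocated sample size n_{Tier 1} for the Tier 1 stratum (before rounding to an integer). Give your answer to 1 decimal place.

Neyman allocation: nₕ = n·NₕSₕ / Σⱼ NⱼSⱼ.
Σ NⱼSⱼ = 12565·8.16 + 2583·16.3 + 23210·4.24 = 243043.7.
n_{Tier 1} = 382·23210·4.24 / 243043.7 = 154.7.

154.7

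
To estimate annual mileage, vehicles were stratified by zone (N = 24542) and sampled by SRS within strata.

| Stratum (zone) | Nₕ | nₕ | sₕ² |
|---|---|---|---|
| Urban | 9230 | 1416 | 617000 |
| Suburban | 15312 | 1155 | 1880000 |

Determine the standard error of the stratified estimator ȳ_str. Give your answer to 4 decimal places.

Var(ȳ_str) = Σₕ Wₕ²(1 − fₕ)sₕ²/nₕ with Wₕ = Nₕ/N, N = 24542.
Urban: Wₕ = 0.37608997; term = 0.37608997²·(1 − 0.15341278)·617000/1416 = 52.176761.
Suburban: Wₕ = 0.62391003; term = 0.62391003²·(1 − 0.07543103)·1880000/1155 = 585.81315.
Sum = 637.98991.
SE = √(637.98991) = 25.2585.

25.2585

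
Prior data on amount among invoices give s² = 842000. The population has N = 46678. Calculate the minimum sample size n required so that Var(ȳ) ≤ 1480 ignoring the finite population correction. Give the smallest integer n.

Without fpc, n₀ = s²/D = 842000/1480 = 568.9189.
Rounding up, n = 569.

569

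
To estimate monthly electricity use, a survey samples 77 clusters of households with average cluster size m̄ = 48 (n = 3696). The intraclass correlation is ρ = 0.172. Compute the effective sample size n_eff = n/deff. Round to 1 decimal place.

406.9

deff = 1 + (48 − 1)·0.172 = 1 + 8.084 = 9.084.
n_eff = 3696 / 9.084 = 406.9.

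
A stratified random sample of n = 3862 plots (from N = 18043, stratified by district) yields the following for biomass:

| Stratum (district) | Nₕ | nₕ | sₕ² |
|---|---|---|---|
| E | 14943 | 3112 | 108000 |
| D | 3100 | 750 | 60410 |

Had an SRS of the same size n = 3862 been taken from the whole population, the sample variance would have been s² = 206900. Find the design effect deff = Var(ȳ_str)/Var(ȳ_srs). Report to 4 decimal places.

0.4904

Var(ȳ_str) = Σ Wₕ²(1−fₕ)sₕ²/nₕ with Wₕ = Nₕ/18043:
  E: (14943/18043)²·(1−3112/14943)·108000/3112 = 18.846292
  D: (3100/18043)²·(1−750/3100)·60410/750 = 1.8024351
  → Var(ȳ_str) = 20.648727.
Var(ȳ_srs) = (1 − 3862/18043)·206900/3862 = 42.106227.
deff = 20.648727 / 42.106227 = 0.4904.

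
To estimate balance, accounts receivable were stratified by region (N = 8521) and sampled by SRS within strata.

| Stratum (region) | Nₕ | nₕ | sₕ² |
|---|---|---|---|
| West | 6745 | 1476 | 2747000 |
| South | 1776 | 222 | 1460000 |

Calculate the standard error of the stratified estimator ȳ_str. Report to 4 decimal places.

34.0727

Var(ȳ_str) = Σₕ Wₕ²(1 − fₕ)sₕ²/nₕ with Wₕ = Nₕ/N, N = 8521.
West: Wₕ = 0.79157376; term = 0.79157376²·(1 − 0.21882876)·2747000/1476 = 910.96423.
South: Wₕ = 0.20842624; term = 0.20842624²·(1 − 0.12500000)·1460000/222 = 249.9843.
Sum = 1160.9485.
SE = √(1160.9485) = 34.0727.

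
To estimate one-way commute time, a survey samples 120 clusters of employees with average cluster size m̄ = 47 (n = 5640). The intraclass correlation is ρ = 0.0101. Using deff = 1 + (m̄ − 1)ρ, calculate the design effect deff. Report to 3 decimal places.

1.465

deff = 1 + (47 − 1)·0.0101 = 1 + 0.4646 = 1.4646.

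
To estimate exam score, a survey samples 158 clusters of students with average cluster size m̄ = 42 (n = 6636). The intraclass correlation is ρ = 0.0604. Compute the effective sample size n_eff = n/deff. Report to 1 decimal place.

deff = 1 + (42 − 1)·0.0604 = 1 + 2.4764 = 3.4764.
n_eff = 6636 / 3.4764 = 1908.9.

1908.9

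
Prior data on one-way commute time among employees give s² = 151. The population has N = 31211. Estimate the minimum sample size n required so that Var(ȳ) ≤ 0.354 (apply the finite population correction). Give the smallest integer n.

Without fpc, n₀ = s²/D = 151/0.354 = 426.5537.
With fpc, (1 − n/N)·s²/n ≤ D requires n ≥ n₀/(1 + n₀/N) = 426.5537/(1 + 426.5537/31211) = 420.8027.
Rounding up, n = 421.

421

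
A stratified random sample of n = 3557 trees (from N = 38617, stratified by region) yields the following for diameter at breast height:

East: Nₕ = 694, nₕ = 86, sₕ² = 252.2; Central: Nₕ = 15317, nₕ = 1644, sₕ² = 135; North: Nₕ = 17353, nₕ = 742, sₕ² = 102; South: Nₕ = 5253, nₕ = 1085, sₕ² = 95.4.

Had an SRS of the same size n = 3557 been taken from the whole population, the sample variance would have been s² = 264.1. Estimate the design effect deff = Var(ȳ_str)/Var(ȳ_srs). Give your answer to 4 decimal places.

0.5967

Var(ȳ_str) = Σ Wₕ²(1−fₕ)sₕ²/nₕ with Wₕ = Nₕ/38617:
  East: (694/38617)²·(1−86/694)·252.2/86 = 8.2976023 × 10^-4
  Central: (15317/38617)²·(1−1644/15317)·135/1644 = 0.011532207
  North: (17353/38617)²·(1−742/17353)·102/742 = 0.026571101
  South: (5253/38617)²·(1−1085/5253)·95.4/1085 = 0.0012909121
  → Var(ȳ_str) = 0.04022398.
Var(ȳ_srs) = (1 − 3557/38617)·264.1/3557 = 0.067409005.
deff = 0.04022398 / 0.067409005 = 0.5967.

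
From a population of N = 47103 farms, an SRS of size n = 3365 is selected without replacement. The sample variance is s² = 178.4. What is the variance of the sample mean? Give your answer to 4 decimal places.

0.0492

Under SRS without replacement, Var(ȳ) = (1 − f)·s²/n with f = n/N = 3365/47103 = 0.07143919.
Var(ȳ) = (1 − 0.07143919)·178.4/3365 = 0.92856081·0.053016345 = 0.0492289.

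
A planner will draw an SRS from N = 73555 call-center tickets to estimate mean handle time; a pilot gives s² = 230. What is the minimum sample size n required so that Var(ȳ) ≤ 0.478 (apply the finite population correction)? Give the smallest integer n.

Without fpc, n₀ = s²/D = 230/0.478 = 481.1715.
With fpc, (1 − n/N)·s²/n ≤ D requires n ≥ n₀/(1 + n₀/N) = 481.1715/(1 + 481.1715/73555) = 478.0443.
Rounding up, n = 479.

479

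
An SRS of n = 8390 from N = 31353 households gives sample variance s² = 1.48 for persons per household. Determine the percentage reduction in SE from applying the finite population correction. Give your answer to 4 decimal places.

f = n/N = 8390/31353 = 0.26759800.
SE_no-fpc = √(s²/n) = 0.013281584; SE_fpc = √((1−f)s²/n) = 0.011366445.
Ratio = √(1−f) = 0.85580489. Reduction = 100·(1 − 0.85580489) = 14.4195%.

14.4195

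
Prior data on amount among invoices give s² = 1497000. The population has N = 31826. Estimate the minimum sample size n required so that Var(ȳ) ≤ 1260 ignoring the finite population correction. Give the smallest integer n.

1189

Without fpc, n₀ = s²/D = 1497000/1260 = 1188.0952.
Rounding up, n = 1189.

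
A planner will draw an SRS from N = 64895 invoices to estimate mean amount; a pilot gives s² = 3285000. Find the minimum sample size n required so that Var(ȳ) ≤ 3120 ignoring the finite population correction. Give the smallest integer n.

Without fpc, n₀ = s²/D = 3285000/3120 = 1052.8846.
Rounding up, n = 1053.

1053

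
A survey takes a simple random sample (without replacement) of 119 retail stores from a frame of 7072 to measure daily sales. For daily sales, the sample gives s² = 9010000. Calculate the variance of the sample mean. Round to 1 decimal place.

Under SRS without replacement, Var(ȳ) = (1 − f)·s²/n with f = n/N = 119/7072 = 0.01682692.
Var(ȳ) = (1 − 0.01682692)·9010000/119 = 0.98317308·75714.286 = 74440.247.

74440.2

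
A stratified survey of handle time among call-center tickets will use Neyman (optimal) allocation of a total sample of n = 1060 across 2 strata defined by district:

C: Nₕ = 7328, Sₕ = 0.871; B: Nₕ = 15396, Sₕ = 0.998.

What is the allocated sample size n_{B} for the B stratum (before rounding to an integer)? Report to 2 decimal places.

Neyman allocation: nₕ = n·NₕSₕ / Σⱼ NⱼSⱼ.
Σ NⱼSⱼ = 7328·0.871 + 15396·0.998 = 21747.896.
n_{B} = 1060·15396·0.998 / 21747.896 = 748.91.

748.91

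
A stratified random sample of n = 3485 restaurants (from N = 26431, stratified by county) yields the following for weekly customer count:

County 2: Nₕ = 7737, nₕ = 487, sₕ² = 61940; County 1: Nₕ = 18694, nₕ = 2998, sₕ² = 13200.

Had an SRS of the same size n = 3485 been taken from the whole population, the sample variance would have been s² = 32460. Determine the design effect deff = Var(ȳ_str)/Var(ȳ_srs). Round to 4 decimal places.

1.4917

Var(ȳ_str) = Σ Wₕ²(1−fₕ)sₕ²/nₕ with Wₕ = Nₕ/26431:
  County 2: (7737/26431)²·(1−487/7737)·61940/487 = 10.212349
  County 1: (18694/26431)²·(1−2998/18694)·13200/2998 = 1.8492956
  → Var(ȳ_str) = 12.061645.
Var(ȳ_srs) = (1 − 3485/26431)·32460/3485 = 8.0861004.
deff = 12.061645 / 8.0861004 = 1.4917.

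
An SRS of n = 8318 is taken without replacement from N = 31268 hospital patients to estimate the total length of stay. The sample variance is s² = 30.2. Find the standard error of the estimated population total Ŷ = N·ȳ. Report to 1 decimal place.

Var(Ŷ) = N²·Var(ȳ) = N²·(1 − n/N)·s²/n.
f = 8318/31268 = 0.26602277; Var(ȳ) = 0.73397723·30.2/8318 = 0.0026648368.
Var(Ŷ) = 31268² · 0.0026648368 = 2.6053785 × 10^6.
SE(Ŷ) = √(2.6053785 × 10^6) = 1614.1.

1614.1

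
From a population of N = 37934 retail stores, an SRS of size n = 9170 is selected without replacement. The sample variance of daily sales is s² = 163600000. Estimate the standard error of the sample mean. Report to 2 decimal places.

Under SRS without replacement, Var(ȳ) = (1 − f)·s²/n with f = n/N = 9170/37934 = 0.24173565.
Var(ȳ) = (1 − 0.24173565)·163600000/9170 = 0.75826435·17840.785 = 13528.031.
SE(ȳ) = √(13528.031) = 116.31.

116.31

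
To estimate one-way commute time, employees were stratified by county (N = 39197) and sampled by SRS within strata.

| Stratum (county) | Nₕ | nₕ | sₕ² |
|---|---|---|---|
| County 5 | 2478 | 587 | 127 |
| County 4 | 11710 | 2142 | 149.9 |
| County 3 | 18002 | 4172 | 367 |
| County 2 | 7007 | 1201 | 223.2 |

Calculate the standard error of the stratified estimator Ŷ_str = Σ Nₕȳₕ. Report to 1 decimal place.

6190.0

Var(Ŷ_str) = Σₕ Nₕ²(1 − fₕ)sₕ²/nₕ.
County 5: 2478²·(1 − 587/2478)·127/587 = 1.0138144 × 10^6.
County 4: 11710²·(1 − 2142/11710)·149.9/2142 = 7.8407973 × 10^6.
County 3: 18002²·(1 − 4172/18002)·367/4172 = 2.1901038 × 10^7.
County 2: 7007²·(1 − 1201/7007)·223.2/1201 = 7.5606709 × 10^6.
Sum = 3.8316321 × 10^7.
SE = √(3.8316321 × 10^7) = 6190.0.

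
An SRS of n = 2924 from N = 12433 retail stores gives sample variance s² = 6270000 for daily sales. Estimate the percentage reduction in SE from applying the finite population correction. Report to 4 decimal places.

12.5460

f = n/N = 2924/12433 = 0.23518057.
SE_no-fpc = √(s²/n) = 46.306834; SE_fpc = √((1−f)s²/n) = 40.497158.
Ratio = √(1−f) = 0.87453955. Reduction = 100·(1 − 0.87453955) = 12.5460%.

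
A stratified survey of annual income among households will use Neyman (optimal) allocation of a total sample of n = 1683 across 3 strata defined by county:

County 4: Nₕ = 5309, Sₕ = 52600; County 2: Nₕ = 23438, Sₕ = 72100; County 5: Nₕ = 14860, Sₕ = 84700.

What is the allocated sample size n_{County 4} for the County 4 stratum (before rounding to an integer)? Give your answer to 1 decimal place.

Neyman allocation: nₕ = n·NₕSₕ / Σⱼ NⱼSⱼ.
Σ NⱼSⱼ = 5309·52600 + 23438·72100 + 14860·84700 = 3.2277752 × 10^9.
n_{County 4} = 1683·5309·52600 / (3.2277752 × 10^9) = 145.6.

145.6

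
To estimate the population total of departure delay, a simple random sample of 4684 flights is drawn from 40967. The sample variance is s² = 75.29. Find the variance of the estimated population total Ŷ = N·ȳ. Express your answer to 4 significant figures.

Var(Ŷ) = N²·Var(ȳ) = N²·(1 − n/N)·s²/n.
f = 4684/40967 = 0.11433593; Var(ȳ) = 0.88566407·75.29/4684 = 0.014236048.
Var(Ŷ) = 40967² · 0.014236048 = 2.3892289 × 10^7.

2.389 × 10^7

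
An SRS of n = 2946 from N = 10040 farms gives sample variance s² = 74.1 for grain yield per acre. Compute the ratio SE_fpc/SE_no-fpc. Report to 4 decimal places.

0.8406

f = n/N = 2946/10040 = 0.29342629.
SE_no-fpc = √(s²/n) = 0.15859618; SE_fpc = √((1−f)s²/n) = 0.13331268.
Ratio = √(1−f) = 0.84057939.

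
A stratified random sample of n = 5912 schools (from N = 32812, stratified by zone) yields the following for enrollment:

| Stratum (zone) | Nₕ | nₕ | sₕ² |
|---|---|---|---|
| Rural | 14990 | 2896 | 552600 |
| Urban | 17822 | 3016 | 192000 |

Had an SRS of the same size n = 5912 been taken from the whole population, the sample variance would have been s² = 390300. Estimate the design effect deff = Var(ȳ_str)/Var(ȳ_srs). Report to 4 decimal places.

Var(ȳ_str) = Σ Wₕ²(1−fₕ)sₕ²/nₕ with Wₕ = Nₕ/32812:
  Rural: (14990/32812)²·(1−2896/14990)·552600/2896 = 32.130576
  Urban: (17822/32812)²·(1−3016/17822)·192000/3016 = 15.602661
  → Var(ȳ_str) = 47.733237.
Var(ȳ_srs) = (1 − 5912/32812)·390300/5912 = 54.12323.
deff = 47.733237 / 54.12323 = 0.8819.

0.8819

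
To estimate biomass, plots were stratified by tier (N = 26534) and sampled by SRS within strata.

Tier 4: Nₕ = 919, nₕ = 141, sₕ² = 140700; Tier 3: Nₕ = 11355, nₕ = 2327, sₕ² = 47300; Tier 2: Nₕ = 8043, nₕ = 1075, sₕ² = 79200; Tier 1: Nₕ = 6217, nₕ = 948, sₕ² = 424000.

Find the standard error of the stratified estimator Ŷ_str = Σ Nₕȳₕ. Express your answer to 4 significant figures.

146900

Var(Ŷ_str) = Σₕ Nₕ²(1 − fₕ)sₕ²/nₕ.
Tier 4: 919²·(1 − 141/919)·140700/141 = 7.1346076 × 10^8.
Tier 3: 11355²·(1 − 2327/11355)·47300/2327 = 2.0837396 × 10^9.
Tier 2: 8043²·(1 − 1075/8043)·79200/1075 = 4.1289814 × 10^9.
Tier 1: 6217²·(1 − 948/6217)·424000/948 = 1.4650977 × 10^10.
Sum = 2.1577159 × 10^10.
SE = √(2.1577159 × 10^10) = 146900.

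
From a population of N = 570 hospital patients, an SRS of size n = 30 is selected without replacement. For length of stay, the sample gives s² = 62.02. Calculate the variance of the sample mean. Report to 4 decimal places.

1.9585

Under SRS without replacement, Var(ȳ) = (1 − f)·s²/n with f = n/N = 30/570 = 0.05263158.
Var(ȳ) = (1 − 0.05263158)·62.02/30 = 0.94736842·2.0673333 = 1.9585263.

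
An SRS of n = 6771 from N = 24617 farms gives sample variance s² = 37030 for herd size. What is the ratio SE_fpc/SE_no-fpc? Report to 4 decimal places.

0.8514

f = n/N = 6771/24617 = 0.27505382.
SE_no-fpc = √(s²/n) = 2.3385704; SE_fpc = √((1−f)s²/n) = 1.991147.
Ratio = √(1−f) = 0.85143771.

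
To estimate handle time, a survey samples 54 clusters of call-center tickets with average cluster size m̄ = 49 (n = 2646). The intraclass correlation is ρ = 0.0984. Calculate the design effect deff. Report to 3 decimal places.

5.723

deff = 1 + (49 − 1)·0.0984 = 1 + 4.7232 = 5.7232.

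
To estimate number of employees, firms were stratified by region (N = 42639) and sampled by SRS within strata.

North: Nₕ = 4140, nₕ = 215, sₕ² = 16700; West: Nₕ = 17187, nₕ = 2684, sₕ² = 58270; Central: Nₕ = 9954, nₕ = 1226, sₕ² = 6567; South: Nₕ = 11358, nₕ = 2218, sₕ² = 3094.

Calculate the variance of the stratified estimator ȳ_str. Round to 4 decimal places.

Var(ȳ_str) = Σₕ Wₕ²(1 − fₕ)sₕ²/nₕ with Wₕ = Nₕ/N, N = 42639.
North: Wₕ = 0.09709421; term = 0.09709421²·(1 − 0.05193237)·16700/215 = 0.69423098.
West: Wₕ = 0.40308169; term = 0.40308169²·(1 − 0.15616454)·58270/2684 = 2.9765036.
Central: Wₕ = 0.23344825; term = 0.23344825²·(1 − 0.12316657)·6567/1226 = 0.25596165.
South: Wₕ = 0.26637585; term = 0.26637585²·(1 − 0.19528086)·3094/2218 = 0.079651289.
Sum = 4.0063475.

4.0063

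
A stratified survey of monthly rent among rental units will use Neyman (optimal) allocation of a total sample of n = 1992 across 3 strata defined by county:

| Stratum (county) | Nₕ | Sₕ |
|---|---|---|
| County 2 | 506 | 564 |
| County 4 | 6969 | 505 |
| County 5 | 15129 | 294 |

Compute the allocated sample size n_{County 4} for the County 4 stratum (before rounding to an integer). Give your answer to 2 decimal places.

Neyman allocation: nₕ = n·NₕSₕ / Σⱼ NⱼSⱼ.
Σ NⱼSⱼ = 506·564 + 6969·505 + 15129·294 = 8.252655 × 10^6.
n_{County 4} = 1992·6969·505 / (8.252655 × 10^6) = 849.49.

849.49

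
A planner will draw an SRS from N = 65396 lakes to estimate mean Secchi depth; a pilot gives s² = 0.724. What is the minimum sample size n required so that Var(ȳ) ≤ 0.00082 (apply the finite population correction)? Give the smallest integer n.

872

Without fpc, n₀ = s²/D = 0.724/0.00082 = 882.9268.
With fpc, (1 − n/N)·s²/n ≤ D requires n ≥ n₀/(1 + n₀/N) = 882.9268/(1 + 882.9268/65396) = 871.1650.
Rounding up, n = 872.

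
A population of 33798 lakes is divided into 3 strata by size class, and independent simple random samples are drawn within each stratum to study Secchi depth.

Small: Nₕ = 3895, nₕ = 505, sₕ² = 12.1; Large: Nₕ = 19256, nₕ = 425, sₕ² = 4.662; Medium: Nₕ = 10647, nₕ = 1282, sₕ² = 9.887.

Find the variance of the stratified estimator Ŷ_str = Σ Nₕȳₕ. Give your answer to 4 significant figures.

Var(Ŷ_str) = Σₕ Nₕ²(1 − fₕ)sₕ²/nₕ.
Small: 3895²·(1 − 505/3895)·12.1/505 = 316374.27.
Large: 19256²·(1 − 425/19256)·4.662/425 = 3.9776155 × 10^6.
Medium: 10647²·(1 − 1282/10647)·9.887/1282 = 768973.8.
Sum = 5.0629636 × 10^6.

5.063 × 10^6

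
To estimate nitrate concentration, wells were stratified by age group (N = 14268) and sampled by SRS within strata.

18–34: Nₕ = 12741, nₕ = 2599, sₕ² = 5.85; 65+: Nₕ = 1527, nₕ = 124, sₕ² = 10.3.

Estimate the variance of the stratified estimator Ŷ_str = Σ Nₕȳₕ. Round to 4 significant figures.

468800

Var(Ŷ_str) = Σₕ Nₕ²(1 − fₕ)sₕ²/nₕ.
18–34: 12741²·(1 − 2599/12741)·5.85/2599 = 290855.12.
65+: 1527²·(1 − 124/1527)·10.3/124 = 177955.84.
Sum = 468810.96.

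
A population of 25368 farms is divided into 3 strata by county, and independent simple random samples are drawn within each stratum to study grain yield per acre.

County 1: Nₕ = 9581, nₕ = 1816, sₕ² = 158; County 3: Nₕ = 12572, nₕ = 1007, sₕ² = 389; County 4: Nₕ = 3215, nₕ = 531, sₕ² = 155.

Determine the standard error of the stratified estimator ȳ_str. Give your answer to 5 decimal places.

0.31820

Var(ȳ_str) = Σₕ Wₕ²(1 − fₕ)sₕ²/nₕ with Wₕ = Nₕ/N, N = 25368.
County 1: Wₕ = 0.37768054; term = 0.37768054²·(1 − 0.18954180)·158/1816 = 0.010058219.
County 3: Wₕ = 0.49558499; term = 0.49558499²·(1 − 0.08009863)·389/1007 = 0.087276572.
County 4: Wₕ = 0.12673447; term = 0.12673447²·(1 − 0.16516330)·155/531 = 0.0039140666.
Sum = 0.10124886.
SE = √(0.10124886) = 0.31820.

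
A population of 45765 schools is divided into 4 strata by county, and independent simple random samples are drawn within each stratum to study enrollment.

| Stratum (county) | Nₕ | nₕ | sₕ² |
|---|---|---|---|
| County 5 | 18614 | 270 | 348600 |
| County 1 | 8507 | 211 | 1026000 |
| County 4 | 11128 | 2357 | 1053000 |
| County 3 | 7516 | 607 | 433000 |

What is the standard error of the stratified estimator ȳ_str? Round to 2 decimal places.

20.32

Var(ȳ_str) = Σₕ Wₕ²(1 − fₕ)sₕ²/nₕ with Wₕ = Nₕ/N, N = 45765.
County 5: Wₕ = 0.40673003; term = 0.40673003²·(1 − 0.01450521)·348600/270 = 210.4895.
County 1: Wₕ = 0.18588441; term = 0.18588441²·(1 − 0.02480310)·1026000/211 = 163.84876.
County 4: Wₕ = 0.24315525; term = 0.24315525²·(1 − 0.21180805)·1053000/2357 = 20.819394.
County 3: Wₕ = 0.16423031; term = 0.16423031²·(1 − 0.08076104)·433000/607 = 17.686188.
Sum = 412.84384.
SE = √(412.84384) = 20.32.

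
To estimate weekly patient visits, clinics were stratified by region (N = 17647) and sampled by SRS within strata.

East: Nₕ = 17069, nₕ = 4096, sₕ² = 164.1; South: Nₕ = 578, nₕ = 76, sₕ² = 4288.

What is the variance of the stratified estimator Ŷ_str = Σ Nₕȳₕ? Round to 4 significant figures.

Var(Ŷ_str) = Σₕ Nₕ²(1 − fₕ)sₕ²/nₕ.
East: 17069²·(1 − 4096/17069)·164.1/4096 = 8.8715015 × 10^6.
South: 578²·(1 − 76/578)·4288/76 = 1.6370907 × 10^7.
Sum = 2.5242409 × 10^7.

2.524 × 10^7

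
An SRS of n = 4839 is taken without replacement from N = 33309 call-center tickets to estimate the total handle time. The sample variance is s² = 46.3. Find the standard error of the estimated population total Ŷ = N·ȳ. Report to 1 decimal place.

3012.2

Var(Ŷ) = N²·Var(ȳ) = N²·(1 − n/N)·s²/n.
f = 4839/33309 = 0.14527605; Var(ȳ) = 0.85472395·46.3/4839 = 0.0081780779.
Var(Ŷ) = 33309² · 0.0081780779 = 9.0734914 × 10^6.
SE(Ŷ) = √(9.0734914 × 10^6) = 3012.2.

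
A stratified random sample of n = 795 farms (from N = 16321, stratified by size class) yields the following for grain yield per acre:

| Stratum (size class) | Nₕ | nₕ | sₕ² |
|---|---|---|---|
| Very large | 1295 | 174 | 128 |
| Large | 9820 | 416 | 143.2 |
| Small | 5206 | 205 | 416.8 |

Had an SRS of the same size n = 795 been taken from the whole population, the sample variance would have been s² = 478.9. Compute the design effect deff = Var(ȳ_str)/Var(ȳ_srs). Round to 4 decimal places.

Var(ȳ_str) = Σ Wₕ²(1−fₕ)sₕ²/nₕ with Wₕ = Nₕ/16321:
  Very large: (1295/16321)²·(1−174/1295)·128/174 = 0.0040090602
  Large: (9820/16321)²·(1−416/9820)·143.2/416 = 0.11933842
  Small: (5206/16321)²·(1−205/5206)·416.8/205 = 0.19871989
  → Var(ȳ_str) = 0.32206737.
Var(ȳ_srs) = (1 − 795/16321)·478.9/795 = 0.57304737.
deff = 0.32206737 / 0.57304737 = 0.5620.

0.5620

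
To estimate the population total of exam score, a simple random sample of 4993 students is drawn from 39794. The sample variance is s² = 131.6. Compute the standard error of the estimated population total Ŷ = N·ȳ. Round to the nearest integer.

6042

Var(Ŷ) = N²·Var(ȳ) = N²·(1 − n/N)·s²/n.
f = 4993/39794 = 0.12547118; Var(ȳ) = 0.87452882·131.6/4993 = 0.023049868.
Var(Ŷ) = 39794² · 0.023049868 = 3.6500905 × 10^7.
SE(Ŷ) = √(3.6500905 × 10^7) = 6042.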